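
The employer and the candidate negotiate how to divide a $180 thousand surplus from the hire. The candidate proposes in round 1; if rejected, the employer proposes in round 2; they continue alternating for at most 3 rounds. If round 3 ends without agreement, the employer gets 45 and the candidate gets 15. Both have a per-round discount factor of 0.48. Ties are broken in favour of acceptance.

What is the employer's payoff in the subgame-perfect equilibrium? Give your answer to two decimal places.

By backward induction:
Round 3 (the candidate proposes): the employer gets 45 if talks fail, so the candidate offers 45 and keeps 135.
Round 2 (the employer proposes): the candidate can get 135 next round, worth 0.48 × 135 = 64.8 now. The employer offers 64.8 and keeps 180 − 64.8 = 115.2.
Round 1 (the candidate proposes): the employer can get 115.2 next round, worth 0.48 × 115.2 = 55.296 now. The candidate offers 55.296 and keeps 180 − 55.296 = 124.704.

55.30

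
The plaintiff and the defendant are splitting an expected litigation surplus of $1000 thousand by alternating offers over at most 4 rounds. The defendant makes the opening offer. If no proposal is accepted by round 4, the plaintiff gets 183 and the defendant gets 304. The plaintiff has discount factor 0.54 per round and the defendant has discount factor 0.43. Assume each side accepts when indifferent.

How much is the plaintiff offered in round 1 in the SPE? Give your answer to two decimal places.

Round 4 (the plaintiff proposes): the defendant gets 304 if talks fail, so the plaintiff offers 304 and keeps 696.
Round 3 (the defendant proposes): the plaintiff can get 696 next round, worth 0.54 × 696 = 375.84 now, so the defendant offers 375.84, keeping 624.16.
Round 2 (the plaintiff proposes): the defendant can get 624.16 next round, worth 0.43 × 624.16 = 268.3888 now; the plaintiff offers that and keeps 731.6112.
Round 1 (the defendant proposes): the plaintiff can get 731.6112 next round, worth 0.54 × 731.6112 = 395.070048 now. The defendant offers 395.070048 and keeps 1000 − 395.070048 = 604.929952.

395.07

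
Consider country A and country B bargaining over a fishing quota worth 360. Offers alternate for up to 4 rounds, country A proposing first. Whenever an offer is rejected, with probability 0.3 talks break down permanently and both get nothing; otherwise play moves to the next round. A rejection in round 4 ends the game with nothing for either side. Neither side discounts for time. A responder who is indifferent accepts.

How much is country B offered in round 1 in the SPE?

Round 4 (country B proposes): country A will accept anything ≥ 0, so country B offers 0 and keeps 360.
Round 3 (country A proposes): rejecting gives country B an expected 0.7 × 360 = 252. Country A offers 252 and keeps 360 − 252 = 108.
Round 2 (country B proposes): rejecting gives country A an expected 0.7 × 108 = 75.6; country B offers that and keeps 284.4.
Round 1 (country A proposes): rejecting gives country B an expected 0.7 × 284.4 = 199.08, so country A offers 199.08, keeping 160.92.

199.08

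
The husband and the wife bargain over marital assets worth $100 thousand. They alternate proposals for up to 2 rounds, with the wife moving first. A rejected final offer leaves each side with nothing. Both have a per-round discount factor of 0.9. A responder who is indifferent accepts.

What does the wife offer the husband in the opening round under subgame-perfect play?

90

Round 2 (the husband proposes): rejection yields 0 for the wife; the husband offers 0 and keeps 100.
Round 1 (the wife proposes): the husband can get 100 next round, worth 0.9 × 100 = 90 now. The wife offers 90 and keeps 100 − 90 = 10.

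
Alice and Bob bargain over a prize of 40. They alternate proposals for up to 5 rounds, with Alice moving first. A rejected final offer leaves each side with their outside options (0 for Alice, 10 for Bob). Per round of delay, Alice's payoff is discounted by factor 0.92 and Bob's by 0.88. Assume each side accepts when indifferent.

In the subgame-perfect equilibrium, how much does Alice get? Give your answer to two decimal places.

28.35

Round 5 (Alice proposes): Bob gets 10 if talks fail, so Alice offers 10 and keeps 30.
Round 4 (Bob proposes): Alice can get 30 next round, worth 0.92 × 30 = 27.6 now. Bob offers 27.6 and keeps 40 − 27.6 = 12.4.
Round 3 (Alice proposes): Bob can get 12.4 next round, worth 0.88 × 12.4 = 10.912 now, so Alice offers 10.912, keeping 29.088.
Round 2 (Bob proposes): Alice can get 29.088 next round, worth 0.92 × 29.088 = 26.76096 now, so Bob offers 26.76096, keeping 13.23904.
Round 1 (Alice proposes): Bob can get 13.23904 next round, worth 0.88 × 13.23904 = 11.6503552 now. Alice offers 11.6503552 and keeps 40 − 11.6503552 = 28.3496448.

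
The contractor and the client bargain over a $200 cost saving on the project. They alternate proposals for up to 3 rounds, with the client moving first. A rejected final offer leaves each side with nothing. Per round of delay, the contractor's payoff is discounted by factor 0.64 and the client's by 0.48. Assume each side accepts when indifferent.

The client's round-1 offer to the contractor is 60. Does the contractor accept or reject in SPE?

Reject

Round 3 (the client proposes): rejection yields 0 for the contractor; the client offers 0 and keeps 200.
Round 2 (the contractor proposes): the client can get 200 next round, worth 0.48 × 200 = 96 now; the contractor offers that and keeps 104.
So by rejecting in round 1, the contractor gets 104 next round, worth 0.64 × 104 = 66.56 now.
Offer 60 < 66.56, so the contractor rejects.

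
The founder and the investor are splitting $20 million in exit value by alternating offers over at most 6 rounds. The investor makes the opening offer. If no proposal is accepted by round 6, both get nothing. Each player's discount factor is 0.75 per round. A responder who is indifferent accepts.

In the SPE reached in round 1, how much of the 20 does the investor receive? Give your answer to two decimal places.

Work backward from the last round.
Round 6 (the founder proposes): the investor will accept anything ≥ 0, so the founder offers 0 and keeps 20.
Round 5 (the investor proposes): the founder can get 20 next round, worth 0.75 × 20 = 15 now; the investor offers that and keeps 5.
Round 4 (the founder proposes): the investor can get 5 next round, worth 0.75 × 5 = 3.75 now; the founder offers that and keeps 16.25.
Round 3 (the investor proposes): the founder can get 16.25 next round, worth 0.75 × 16.25 = 12.1875 now, so the investor offers 12.1875, keeping 7.8125.
Round 2 (the founder proposes): the investor can get 7.8125 next round, worth 0.75 × 7.8125 = 5.859375 now, so the founder offers 5.859375, keeping 14.140625.
Round 1 (the investor proposes): the founder can get 14.140625 next round, worth 0.75 × 14.140625 = 10.60546875 now; the investor offers that and keeps 9.39453125.

9.39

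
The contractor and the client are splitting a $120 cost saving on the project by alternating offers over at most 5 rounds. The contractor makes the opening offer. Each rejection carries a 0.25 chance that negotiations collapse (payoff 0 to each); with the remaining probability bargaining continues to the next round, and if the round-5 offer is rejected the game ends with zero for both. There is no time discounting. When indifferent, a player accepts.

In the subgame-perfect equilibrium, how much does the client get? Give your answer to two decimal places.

Round 5 (the contractor proposes): rejection yields 0 for the client; the contractor offers 0 and keeps 120.
Round 4 (the client proposes): rejecting gives the contractor an expected 0.75 × 120 = 90, so the client offers 90, keeping 30.
Round 3 (the contractor proposes): rejecting gives the client an expected 0.75 × 30 = 22.5. The contractor offers 22.5 and keeps 120 − 22.5 = 97.5.
Round 2 (the client proposes): rejecting gives the contractor an expected 0.75 × 97.5 = 73.125. The client offers 73.125 and keeps 120 − 73.125 = 46.875.
Round 1 (the contractor proposes): rejecting gives the client an expected 0.75 × 46.875 = 35.15625; the contractor offers that and keeps 84.84375.

35.16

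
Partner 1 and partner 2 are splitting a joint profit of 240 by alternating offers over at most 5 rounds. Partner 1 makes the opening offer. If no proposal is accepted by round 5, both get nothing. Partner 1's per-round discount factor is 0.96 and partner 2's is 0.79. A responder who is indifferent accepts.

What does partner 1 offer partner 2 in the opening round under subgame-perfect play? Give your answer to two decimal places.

Round 5 (partner 1 proposes): rejection yields 0 for partner 2; partner 1 offers 0 and keeps 240.
Round 4 (partner 2 proposes): partner 1 can get 240 next round, worth 0.96 × 240 = 230.4 now; partner 2 offers that and keeps 9.6.
Round 3 (partner 1 proposes): partner 2 can get 9.6 next round, worth 0.79 × 9.6 = 7.584 now, so partner 1 offers 7.584, keeping 232.416.
Round 2 (partner 2 proposes): partner 1 can get 232.416 next round, worth 0.96 × 232.416 = 223.11936 now; partner 2 offers that and keeps 16.88064.
Round 1 (partner 1 proposes): partner 2 can get 16.88064 next round, worth 0.79 × 16.88064 = 13.3357056 now. Partner 1 offers 13.3357056 and keeps 240 − 13.3357056 = 226.6642944.

13.34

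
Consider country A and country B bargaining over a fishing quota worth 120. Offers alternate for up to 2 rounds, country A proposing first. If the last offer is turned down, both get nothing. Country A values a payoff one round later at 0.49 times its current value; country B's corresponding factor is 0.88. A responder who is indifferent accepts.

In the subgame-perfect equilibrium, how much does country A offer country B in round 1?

105.6

Work backward from the last round.
Round 2 (country B proposes): rejection yields 0 for country A; country B offers 0 and keeps 120.
Round 1 (country A proposes): country B can get 120 next round, worth 0.88 × 120 = 105.6 now; country A offers that and keeps 14.4.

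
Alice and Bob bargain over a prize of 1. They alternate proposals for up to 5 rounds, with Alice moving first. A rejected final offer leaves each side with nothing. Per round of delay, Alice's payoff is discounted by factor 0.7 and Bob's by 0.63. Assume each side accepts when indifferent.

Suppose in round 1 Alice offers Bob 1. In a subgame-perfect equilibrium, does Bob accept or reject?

Accept

Round 5 (Alice proposes): rejection yields 0 for Bob; Alice offers 0 and keeps 1.
Round 4 (Bob proposes): Alice can get 1 next round, worth 0.7 × 1 = 0.7 now; Bob offers that and keeps 0.3.
Round 3 (Alice proposes): Bob can get 0.3 next round, worth 0.63 × 0.3 = 0.189 now, so Alice offers 0.189, keeping 0.811.
Round 2 (Bob proposes): Alice can get 0.811 next round, worth 0.7 × 0.811 = 0.5677 now. Bob offers 0.5677 and keeps 1 − 0.5677 = 0.4323.
So by rejecting in round 1, Bob gets 0.4323 next round, worth 0.63 × 0.4323 = 0.272349 now.
Offer 1 ≥ 0.272349, so Bob accepts.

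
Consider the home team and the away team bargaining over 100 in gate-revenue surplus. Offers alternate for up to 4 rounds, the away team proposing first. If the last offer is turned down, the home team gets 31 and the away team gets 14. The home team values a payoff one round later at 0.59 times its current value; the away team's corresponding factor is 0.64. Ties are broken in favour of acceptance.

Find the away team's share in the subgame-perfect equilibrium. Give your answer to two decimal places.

59.60

By backward induction:
Round 4 (the home team proposes): the away team gets 14 if talks fail, so the home team offers 14 and keeps 86.
Round 3 (the away team proposes): the home team can get 86 next round, worth 0.59 × 86 = 50.74 now. The away team offers 50.74 and keeps 100 − 50.74 = 49.26.
Round 2 (the home team proposes): the away team can get 49.26 next round, worth 0.64 × 49.26 = 31.5264 now. The home team offers 31.5264 and keeps 100 − 31.5264 = 68.4736.
Round 1 (the away team proposes): the home team can get 68.4736 next round, worth 0.59 × 68.4736 = 40.399424 now. The away team offers 40.399424 and keeps 100 − 40.399424 = 59.600576.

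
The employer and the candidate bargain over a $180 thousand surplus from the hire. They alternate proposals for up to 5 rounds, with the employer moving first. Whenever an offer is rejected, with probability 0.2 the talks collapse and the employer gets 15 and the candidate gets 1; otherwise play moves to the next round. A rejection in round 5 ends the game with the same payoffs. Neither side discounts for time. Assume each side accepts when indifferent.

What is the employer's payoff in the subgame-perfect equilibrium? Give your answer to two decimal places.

135.97

Round 5 (the employer proposes): the candidate gets 1 if talks fail, so the employer offers 1 and keeps 179.
Round 4 (the candidate proposes): rejecting gives the employer an expected 0.8 × 179 + 0.2 × 15 = 146.2; the candidate offers that and keeps 33.8.
Round 3 (the employer proposes): rejecting gives the candidate an expected 0.8 × 33.8 + 0.2 × 1 = 27.24; the employer offers that and keeps 152.76.
Round 2 (the candidate proposes): rejecting gives the employer an expected 0.8 × 152.76 + 0.2 × 15 = 125.208, so the candidate offers 125.208, keeping 54.792.
Round 1 (the employer proposes): rejecting gives the candidate an expected 0.8 × 54.792 + 0.2 × 1 = 44.0336. The employer offers 44.0336 and keeps 180 − 44.0336 = 135.9664.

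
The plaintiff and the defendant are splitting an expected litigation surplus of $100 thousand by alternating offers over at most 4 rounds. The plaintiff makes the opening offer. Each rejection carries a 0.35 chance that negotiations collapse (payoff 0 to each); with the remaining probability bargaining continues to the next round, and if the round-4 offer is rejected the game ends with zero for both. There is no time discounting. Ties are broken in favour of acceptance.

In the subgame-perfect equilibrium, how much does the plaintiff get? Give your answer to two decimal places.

49.79

By backward induction:
Round 4 (the defendant proposes): the plaintiff will accept anything ≥ 0, so the defendant offers 0 and keeps 100.
Round 3 (the plaintiff proposes): rejecting gives the defendant an expected 0.65 × 100 = 65; the plaintiff offers that and keeps 35.
Round 2 (the defendant proposes): rejecting gives the plaintiff an expected 0.65 × 35 = 22.75, so the defendant offers 22.75, keeping 77.25.
Round 1 (the plaintiff proposes): rejecting gives the defendant an expected 0.65 × 77.25 = 50.2125, so the plaintiff offers 50.2125, keeping 49.7875.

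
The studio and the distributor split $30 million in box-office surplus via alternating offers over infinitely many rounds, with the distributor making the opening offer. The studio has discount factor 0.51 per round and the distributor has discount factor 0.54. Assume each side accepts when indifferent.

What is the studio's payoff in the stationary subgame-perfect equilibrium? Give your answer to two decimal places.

In a stationary SPE each proposer offers the other exactly their discounted continuation value.
If the distributor keeps x when proposing and the studio keeps y when proposing, then x = 30 − 0.51y and y = 30 − 0.54x.
Solving: x = 30(1 − 0.51) / (1 − 0.54·0.51) = 14.7 / 0.7246 ≈ 20.2871.
The studio gets 30 − 20.2871 ≈ 9.7129.

9.71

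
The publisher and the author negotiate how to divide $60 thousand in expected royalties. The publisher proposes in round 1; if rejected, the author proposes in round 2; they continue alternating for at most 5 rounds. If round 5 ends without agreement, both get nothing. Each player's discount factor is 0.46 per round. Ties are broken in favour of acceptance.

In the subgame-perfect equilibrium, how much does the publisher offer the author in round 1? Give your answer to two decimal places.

18.06

Round 5 (the publisher proposes): the author will accept anything ≥ 0, so the publisher offers 0 and keeps 60.
Round 4 (the author proposes): the publisher can get 60 next round, worth 0.46 × 60 = 27.6 now; the author offers that and keeps 32.4.
Round 3 (the publisher proposes): the author can get 32.4 next round, worth 0.46 × 32.4 = 14.904 now, so the publisher offers 14.904, keeping 45.096.
Round 2 (the author proposes): the publisher can get 45.096 next round, worth 0.46 × 45.096 = 20.74416 now, so the author offers 20.74416, keeping 39.25584.
Round 1 (the publisher proposes): the author can get 39.25584 next round, worth 0.46 × 39.25584 = 18.0576864 now; the publisher offers that and keeps 41.9423136.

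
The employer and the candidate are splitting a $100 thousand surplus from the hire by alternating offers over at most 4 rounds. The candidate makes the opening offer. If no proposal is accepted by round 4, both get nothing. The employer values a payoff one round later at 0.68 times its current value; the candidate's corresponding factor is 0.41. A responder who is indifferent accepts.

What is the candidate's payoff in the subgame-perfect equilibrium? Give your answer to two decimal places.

Round 4 (the employer proposes): rejection yields 0 for the candidate; the employer offers 0 and keeps 100.
Round 3 (the candidate proposes): the employer can get 100 next round, worth 0.68 × 100 = 68 now; the candidate offers that and keeps 32.
Round 2 (the employer proposes): the candidate can get 32 next round, worth 0.41 × 32 = 13.12 now; the employer offers that and keeps 86.88.
Round 1 (the candidate proposes): the employer can get 86.88 next round, worth 0.68 × 86.88 = 59.0784 now, so the candidate offers 59.0784, keeping 40.9216.

40.92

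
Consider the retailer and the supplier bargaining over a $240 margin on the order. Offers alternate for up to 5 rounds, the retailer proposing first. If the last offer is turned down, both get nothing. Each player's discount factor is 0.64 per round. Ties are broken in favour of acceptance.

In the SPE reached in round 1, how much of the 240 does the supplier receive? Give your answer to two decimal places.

77.95

By backward induction:
Round 5 (the retailer proposes): rejection yields 0 for the supplier; the retailer offers 0 and keeps 240.
Round 4 (the supplier proposes): the retailer can get 240 next round, worth 0.64 × 240 = 153.6 now, so the supplier offers 153.6, keeping 86.4.
Round 3 (the retailer proposes): the supplier can get 86.4 next round, worth 0.64 × 86.4 = 55.296 now. The retailer offers 55.296 and keeps 240 − 55.296 = 184.704.
Round 2 (the supplier proposes): the retailer can get 184.704 next round, worth 0.64 × 184.704 = 118.21056 now. The supplier offers 118.21056 and keeps 240 − 118.21056 = 121.78944.
Round 1 (the retailer proposes): the supplier can get 121.78944 next round, worth 0.64 × 121.78944 = 77.9452416 now; the retailer offers that and keeps 162.0547584.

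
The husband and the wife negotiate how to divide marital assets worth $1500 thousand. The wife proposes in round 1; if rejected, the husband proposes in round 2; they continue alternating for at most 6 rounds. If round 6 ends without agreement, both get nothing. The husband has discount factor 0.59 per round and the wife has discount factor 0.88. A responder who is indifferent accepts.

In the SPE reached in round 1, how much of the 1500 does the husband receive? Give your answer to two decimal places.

399.91

Round 6 (the husband proposes): the wife will accept anything ≥ 0, so the husband offers 0 and keeps 1500.
Round 5 (the wife proposes): the husband can get 1500 next round, worth 0.59 × 1500 = 885 now, so the wife offers 885, keeping 615.
Round 4 (the husband proposes): the wife can get 615 next round, worth 0.88 × 615 = 541.2 now, so the husband offers 541.2, keeping 958.8.
Round 3 (the wife proposes): the husband can get 958.8 next round, worth 0.59 × 958.8 = 565.692 now. The wife offers 565.692 and keeps 1500 − 565.692 = 934.308.
Round 2 (the husband proposes): the wife can get 934.308 next round, worth 0.88 × 934.308 = 822.19104 now; the husband offers that and keeps 677.80896.
Round 1 (the wife proposes): the husband can get 677.80896 next round, worth 0.59 × 677.80896 = 399.9072864 now; the wife offers that and keeps 1100.0927136.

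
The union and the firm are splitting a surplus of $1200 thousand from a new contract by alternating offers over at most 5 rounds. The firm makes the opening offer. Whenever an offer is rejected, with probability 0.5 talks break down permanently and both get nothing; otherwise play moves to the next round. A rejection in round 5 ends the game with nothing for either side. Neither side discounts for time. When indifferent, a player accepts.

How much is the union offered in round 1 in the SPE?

Round 5 (the firm proposes): rejection yields 0 for the union; the firm offers 0 and keeps 1200.
Round 4 (the union proposes): rejecting gives the firm an expected 0.5 × 1200 = 600, so the union offers 600, keeping 600.
Round 3 (the firm proposes): rejecting gives the union an expected 0.5 × 600 = 300. The firm offers 300 and keeps 1200 − 300 = 900.
Round 2 (the union proposes): rejecting gives the firm an expected 0.5 × 900 = 450. The union offers 450 and keeps 1200 − 450 = 750.
Round 1 (the firm proposes): rejecting gives the union an expected 0.5 × 750 = 375. The firm offers 375 and keeps 1200 − 375 = 825.

375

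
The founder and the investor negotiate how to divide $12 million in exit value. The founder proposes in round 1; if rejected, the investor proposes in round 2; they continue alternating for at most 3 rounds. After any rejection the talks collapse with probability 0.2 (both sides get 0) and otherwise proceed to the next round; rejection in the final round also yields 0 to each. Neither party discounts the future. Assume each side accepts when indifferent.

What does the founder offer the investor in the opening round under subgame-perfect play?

By backward induction:
Round 3 (the founder proposes): rejection yields 0 for the investor; the founder offers 0 and keeps 12.
Round 2 (the investor proposes): rejecting gives the founder an expected 0.8 × 12 = 9.6, so the investor offers 9.6, keeping 2.4.
Round 1 (the founder proposes): rejecting gives the investor an expected 0.8 × 2.4 = 1.92, so the founder offers 1.92, keeping 10.08.

1.92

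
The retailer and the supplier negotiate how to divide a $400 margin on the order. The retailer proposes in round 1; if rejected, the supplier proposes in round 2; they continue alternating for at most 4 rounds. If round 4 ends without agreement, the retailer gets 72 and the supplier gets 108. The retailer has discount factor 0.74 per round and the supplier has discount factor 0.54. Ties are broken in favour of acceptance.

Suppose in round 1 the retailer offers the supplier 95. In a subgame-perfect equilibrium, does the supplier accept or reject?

Work out the supplier's continuation value if the offer is rejected.
Round 4 (the supplier proposes): the retailer gets 72 if talks fail, so the supplier offers 72 and keeps 328.
Round 3 (the retailer proposes): the supplier can get 328 next round, worth 0.54 × 328 = 177.12 now, so the retailer offers 177.12, keeping 222.88.
Round 2 (the supplier proposes): the retailer can get 222.88 next round, worth 0.74 × 222.88 = 164.9312 now. The supplier offers 164.9312 and keeps 400 − 164.9312 = 235.0688.
So by rejecting in round 1, the supplier gets 235.0688 next round, worth 0.54 × 235.0688 = 126.937152 now.
Offer 95 < 126.937152, so the supplier rejects.

Reject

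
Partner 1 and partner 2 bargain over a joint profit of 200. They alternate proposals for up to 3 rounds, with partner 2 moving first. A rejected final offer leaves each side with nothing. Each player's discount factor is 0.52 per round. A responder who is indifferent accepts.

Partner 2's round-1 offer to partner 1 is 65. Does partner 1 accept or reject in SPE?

Work out partner 1's continuation value if the offer is rejected.
Round 3 (partner 2 proposes): rejection yields 0 for partner 1; partner 2 offers 0 and keeps 200.
Round 2 (partner 1 proposes): partner 2 can get 200 next round, worth 0.52 × 200 = 104 now; partner 1 offers that and keeps 96.
So by rejecting in round 1, partner 1 gets 96 next round, worth 0.52 × 96 = 49.92 now.
Offer 65 ≥ 49.92, so partner 1 accepts.

Accept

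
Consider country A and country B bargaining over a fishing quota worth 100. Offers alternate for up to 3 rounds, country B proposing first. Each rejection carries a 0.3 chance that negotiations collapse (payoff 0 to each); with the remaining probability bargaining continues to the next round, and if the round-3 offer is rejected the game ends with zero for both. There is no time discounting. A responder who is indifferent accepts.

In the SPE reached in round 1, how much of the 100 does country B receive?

Round 3 (country B proposes): country A will accept anything ≥ 0, so country B offers 0 and keeps 100.
Round 2 (country A proposes): rejecting gives country B an expected 0.7 × 100 = 70. Country A offers 70 and keeps 100 − 70 = 30.
Round 1 (country B proposes): rejecting gives country A an expected 0.7 × 30 = 21, so country B offers 21, keeping 79.

79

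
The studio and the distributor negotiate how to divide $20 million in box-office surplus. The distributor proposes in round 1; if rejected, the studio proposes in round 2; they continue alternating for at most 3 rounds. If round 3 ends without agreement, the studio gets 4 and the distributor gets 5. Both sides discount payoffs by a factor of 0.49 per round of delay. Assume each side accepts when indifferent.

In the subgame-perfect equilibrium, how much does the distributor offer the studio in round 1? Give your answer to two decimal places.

5.96

Round 3 (the distributor proposes): the studio gets 4 if talks fail, so the distributor offers 4 and keeps 16.
Round 2 (the studio proposes): the distributor can get 16 next round, worth 0.49 × 16 = 7.84 now. The studio offers 7.84 and keeps 20 − 7.84 = 12.16.
Round 1 (the distributor proposes): the studio can get 12.16 next round, worth 0.49 × 12.16 = 5.9584 now, so the distributor offers 5.9584, keeping 14.0416.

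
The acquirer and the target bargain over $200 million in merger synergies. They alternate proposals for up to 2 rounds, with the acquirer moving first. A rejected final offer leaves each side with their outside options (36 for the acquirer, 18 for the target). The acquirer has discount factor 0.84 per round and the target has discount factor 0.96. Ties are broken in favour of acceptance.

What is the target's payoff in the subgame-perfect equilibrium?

157.44

By backward induction:
Round 2 (the target proposes): the acquirer gets 36 if talks fail, so the target offers 36 and keeps 164.
Round 1 (the acquirer proposes): the target can get 164 next round, worth 0.96 × 164 = 157.44 now; the acquirer offers that and keeps 42.56.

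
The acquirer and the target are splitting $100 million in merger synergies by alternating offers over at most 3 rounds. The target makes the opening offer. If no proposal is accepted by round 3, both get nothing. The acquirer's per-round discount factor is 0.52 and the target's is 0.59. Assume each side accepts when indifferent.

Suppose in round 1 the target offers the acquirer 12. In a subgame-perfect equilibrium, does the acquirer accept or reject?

Reject

Round 3 (the target proposes): the acquirer will accept anything ≥ 0, so the target offers 0 and keeps 100.
Round 2 (the acquirer proposes): the target can get 100 next round, worth 0.59 × 100 = 59 now. The acquirer offers 59 and keeps 100 − 59 = 41.
So by rejecting in round 1, the acquirer gets 41 next round, worth 0.52 × 41 = 21.32 now.
Offer 12 < 21.32, so the acquirer rejects.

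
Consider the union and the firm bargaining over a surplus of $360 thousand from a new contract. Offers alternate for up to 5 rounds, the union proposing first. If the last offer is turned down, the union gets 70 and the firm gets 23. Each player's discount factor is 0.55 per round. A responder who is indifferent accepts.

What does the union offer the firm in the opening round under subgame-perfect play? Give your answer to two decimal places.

118.16

Solve by backward induction from round 5.
Round 5 (the union proposes): the firm gets 23 if talks fail, so the union offers 23 and keeps 337.
Round 4 (the firm proposes): the union can get 337 next round, worth 0.55 × 337 = 185.35 now. The firm offers 185.35 and keeps 360 − 185.35 = 174.65.
Round 3 (the union proposes): the firm can get 174.65 next round, worth 0.55 × 174.65 = 96.0575 now; the union offers that and keeps 263.9425.
Round 2 (the firm proposes): the union can get 263.9425 next round, worth 0.55 × 263.9425 = 145.168375 now; the firm offers that and keeps 214.831625.
Round 1 (the union proposes): the firm can get 214.831625 next round, worth 0.55 × 214.831625 = 118.15739375 now, so the union offers 118.15739375, keeping 241.84260625.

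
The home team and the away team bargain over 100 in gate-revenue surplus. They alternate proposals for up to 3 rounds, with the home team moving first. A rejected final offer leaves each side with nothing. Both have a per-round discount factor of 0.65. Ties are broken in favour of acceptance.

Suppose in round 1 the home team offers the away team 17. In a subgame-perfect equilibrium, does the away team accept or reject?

Reject

Round 3 (the home team proposes): rejection yields 0 for the away team; the home team offers 0 and keeps 100.
Round 2 (the away team proposes): the home team can get 100 next round, worth 0.65 × 100 = 65 now, so the away team offers 65, keeping 35.
So by rejecting in round 1, the away team gets 35 next round, worth 0.65 × 35 = 22.75 now.
Offer 17 < 22.75, so the away team rejects.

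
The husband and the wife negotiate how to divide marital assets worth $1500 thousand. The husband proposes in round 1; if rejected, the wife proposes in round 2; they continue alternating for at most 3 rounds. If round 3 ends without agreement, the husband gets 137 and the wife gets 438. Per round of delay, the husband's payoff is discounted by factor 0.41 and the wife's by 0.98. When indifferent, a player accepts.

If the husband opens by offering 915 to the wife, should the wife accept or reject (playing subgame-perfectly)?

Reject

Round 3 (the husband proposes): the wife gets 438 if talks fail, so the husband offers 438 and keeps 1062.
Round 2 (the wife proposes): the husband can get 1062 next round, worth 0.41 × 1062 = 435.42 now; the wife offers that and keeps 1064.58.
So by rejecting in round 1, the wife gets 1064.58 next round, worth 0.98 × 1064.58 = 1043.2884 now.
Offer 915 < 1043.2884, so the wife rejects.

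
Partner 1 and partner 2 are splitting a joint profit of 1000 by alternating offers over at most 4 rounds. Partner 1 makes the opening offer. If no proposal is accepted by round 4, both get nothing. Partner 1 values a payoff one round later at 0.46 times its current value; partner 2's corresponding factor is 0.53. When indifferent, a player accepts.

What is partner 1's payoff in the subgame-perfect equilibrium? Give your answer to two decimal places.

584.59

Round 4 (partner 2 proposes): rejection yields 0 for partner 1; partner 2 offers 0 and keeps 1000.
Round 3 (partner 1 proposes): partner 2 can get 1000 next round, worth 0.53 × 1000 = 530 now; partner 1 offers that and keeps 470.
Round 2 (partner 2 proposes): partner 1 can get 470 next round, worth 0.46 × 470 = 216.2 now, so partner 2 offers 216.2, keeping 783.8.
Round 1 (partner 1 proposes): partner 2 can get 783.8 next round, worth 0.53 × 783.8 = 415.414 now; partner 1 offers that and keeps 584.586.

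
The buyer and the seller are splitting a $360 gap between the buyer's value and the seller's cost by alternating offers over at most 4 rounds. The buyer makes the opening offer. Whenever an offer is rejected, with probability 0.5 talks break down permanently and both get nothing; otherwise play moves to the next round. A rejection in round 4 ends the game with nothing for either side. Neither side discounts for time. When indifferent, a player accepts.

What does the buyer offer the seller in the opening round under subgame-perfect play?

Round 4 (the seller proposes): rejection yields 0 for the buyer; the seller offers 0 and keeps 360.
Round 3 (the buyer proposes): rejecting gives the seller an expected 0.5 × 360 = 180. The buyer offers 180 and keeps 360 − 180 = 180.
Round 2 (the seller proposes): rejecting gives the buyer an expected 0.5 × 180 = 90; the seller offers that and keeps 270.
Round 1 (the buyer proposes): rejecting gives the seller an expected 0.5 × 270 = 135; the buyer offers that and keeps 225.

135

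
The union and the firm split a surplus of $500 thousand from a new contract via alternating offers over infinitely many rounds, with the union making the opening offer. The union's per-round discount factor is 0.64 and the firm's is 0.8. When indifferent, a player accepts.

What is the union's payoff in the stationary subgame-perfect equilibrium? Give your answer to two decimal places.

In a stationary SPE each proposer offers the other exactly their discounted continuation value.
If the union keeps x when proposing and the firm keeps y when proposing, then x = 500 − 0.8y and y = 500 − 0.64x.
Solving: x = 500(1 − 0.8) / (1 − 0.64·0.8) = 100 / 0.488 ≈ 204.9180.
The firm gets 500 − 204.9180 ≈ 295.0820.

204.92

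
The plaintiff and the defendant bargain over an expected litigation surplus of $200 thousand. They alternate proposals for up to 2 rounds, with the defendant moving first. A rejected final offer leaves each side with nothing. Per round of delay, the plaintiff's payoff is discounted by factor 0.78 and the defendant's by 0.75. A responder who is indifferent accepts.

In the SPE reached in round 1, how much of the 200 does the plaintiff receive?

Round 2 (the plaintiff proposes): the defendant will accept anything ≥ 0, so the plaintiff offers 0 and keeps 200.
Round 1 (the defendant proposes): the plaintiff can get 200 next round, worth 0.78 × 200 = 156 now. The defendant offers 156 and keeps 200 − 156 = 44.

156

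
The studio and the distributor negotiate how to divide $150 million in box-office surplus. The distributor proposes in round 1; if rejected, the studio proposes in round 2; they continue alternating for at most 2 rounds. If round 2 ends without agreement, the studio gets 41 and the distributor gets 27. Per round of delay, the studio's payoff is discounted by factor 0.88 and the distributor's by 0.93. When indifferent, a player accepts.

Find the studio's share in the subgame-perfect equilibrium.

Solve by backward induction from round 2.
Round 2 (the studio proposes): the distributor gets 27 if talks fail, so the studio offers 27 and keeps 123.
Round 1 (the distributor proposes): the studio can get 123 next round, worth 0.88 × 123 = 108.24 now; the distributor offers that and keeps 41.76.

108.24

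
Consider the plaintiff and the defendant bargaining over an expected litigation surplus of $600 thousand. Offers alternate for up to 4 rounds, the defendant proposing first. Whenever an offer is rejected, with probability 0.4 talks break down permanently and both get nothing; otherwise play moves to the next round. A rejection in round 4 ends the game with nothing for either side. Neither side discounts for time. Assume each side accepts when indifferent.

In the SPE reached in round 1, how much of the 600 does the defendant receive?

Round 4 (the plaintiff proposes): rejection yields 0 for the defendant; the plaintiff offers 0 and keeps 600.
Round 3 (the defendant proposes): rejecting gives the plaintiff an expected 0.6 × 600 = 360; the defendant offers that and keeps 240.
Round 2 (the plaintiff proposes): rejecting gives the defendant an expected 0.6 × 240 = 144; the plaintiff offers that and keeps 456.
Round 1 (the defendant proposes): rejecting gives the plaintiff an expected 0.6 × 456 = 273.6, so the defendant offers 273.6, keeping 326.4.

326.4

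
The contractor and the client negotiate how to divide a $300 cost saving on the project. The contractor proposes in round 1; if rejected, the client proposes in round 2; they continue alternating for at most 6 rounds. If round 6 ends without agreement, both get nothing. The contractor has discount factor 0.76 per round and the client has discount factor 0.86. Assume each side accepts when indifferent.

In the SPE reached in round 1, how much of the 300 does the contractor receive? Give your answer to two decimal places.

Work backward from the last round.
Round 6 (the client proposes): the contractor will accept anything ≥ 0, so the client offers 0 and keeps 300.
Round 5 (the contractor proposes): the client can get 300 next round, worth 0.86 × 300 = 258 now. The contractor offers 258 and keeps 300 − 258 = 42.
Round 4 (the client proposes): the contractor can get 42 next round, worth 0.76 × 42 = 31.92 now; the client offers that and keeps 268.08.
Round 3 (the contractor proposes): the client can get 268.08 next round, worth 0.86 × 268.08 = 230.5488 now; the contractor offers that and keeps 69.4512.
Round 2 (the client proposes): the contractor can get 69.4512 next round, worth 0.76 × 69.4512 = 52.782912 now; the client offers that and keeps 247.217088.
Round 1 (the contractor proposes): the client can get 247.217088 next round, worth 0.86 × 247.217088 = 212.60669568 now. The contractor offers 212.60669568 and keeps 300 − 212.60669568 = 87.39330432.

87.39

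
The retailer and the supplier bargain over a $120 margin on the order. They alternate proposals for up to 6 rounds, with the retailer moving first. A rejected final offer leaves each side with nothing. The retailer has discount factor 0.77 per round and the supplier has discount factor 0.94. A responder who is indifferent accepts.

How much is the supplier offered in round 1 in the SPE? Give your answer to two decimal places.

103.82

By backward induction:
Round 6 (the supplier proposes): the retailer will accept anything ≥ 0, so the supplier offers 0 and keeps 120.
Round 5 (the retailer proposes): the supplier can get 120 next round, worth 0.94 × 120 = 112.8 now. The retailer offers 112.8 and keeps 120 − 112.8 = 7.2.
Round 4 (the supplier proposes): the retailer can get 7.2 next round, worth 0.77 × 7.2 = 5.544 now, so the supplier offers 5.544, keeping 114.456.
Round 3 (the retailer proposes): the supplier can get 114.456 next round, worth 0.94 × 114.456 = 107.58864 now. The retailer offers 107.58864 and keeps 120 − 107.58864 = 12.41136.
Round 2 (the supplier proposes): the retailer can get 12.41136 next round, worth 0.77 × 12.41136 = 9.5567472 now. The supplier offers 9.5567472 and keeps 120 − 9.5567472 = 110.4432528.
Round 1 (the retailer proposes): the supplier can get 110.4432528 next round, worth 0.94 × 110.4432528 = 103.816657632 now, so the retailer offers 103.816657632, keeping 16.183342368.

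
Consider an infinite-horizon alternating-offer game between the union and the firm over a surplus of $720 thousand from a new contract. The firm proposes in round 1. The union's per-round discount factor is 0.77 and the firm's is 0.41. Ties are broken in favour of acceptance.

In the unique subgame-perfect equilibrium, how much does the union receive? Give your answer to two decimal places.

In a stationary SPE each proposer offers the other exactly their discounted continuation value.
If the firm keeps x when proposing and the union keeps y when proposing, then x = 720 − 0.77y and y = 720 − 0.41x.
Solving: x = 720(1 − 0.77) / (1 − 0.41·0.77) = 165.6 / 0.6843 ≈ 241.9991.
The union gets 720 − 241.9991 ≈ 478.0009.

478.00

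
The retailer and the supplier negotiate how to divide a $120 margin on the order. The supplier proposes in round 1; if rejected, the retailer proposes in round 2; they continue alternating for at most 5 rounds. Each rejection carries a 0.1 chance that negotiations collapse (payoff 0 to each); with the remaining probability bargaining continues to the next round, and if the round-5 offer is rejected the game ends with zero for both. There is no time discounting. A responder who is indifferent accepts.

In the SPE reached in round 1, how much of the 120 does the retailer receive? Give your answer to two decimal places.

19.55

Round 5 (the supplier proposes): rejection yields 0 for the retailer; the supplier offers 0 and keeps 120.
Round 4 (the retailer proposes): rejecting gives the supplier an expected 0.9 × 120 = 108. The retailer offers 108 and keeps 120 − 108 = 12.
Round 3 (the supplier proposes): rejecting gives the retailer an expected 0.9 × 12 = 10.8. The supplier offers 10.8 and keeps 120 − 10.8 = 109.2.
Round 2 (the retailer proposes): rejecting gives the supplier an expected 0.9 × 109.2 = 98.28; the retailer offers that and keeps 21.72.
Round 1 (the supplier proposes): rejecting gives the retailer an expected 0.9 × 21.72 = 19.548, so the supplier offers 19.548, keeping 100.452.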